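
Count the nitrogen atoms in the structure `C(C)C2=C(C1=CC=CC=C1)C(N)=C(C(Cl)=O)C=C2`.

The symbol for nitrogen appears 1 time in the SMILES.

1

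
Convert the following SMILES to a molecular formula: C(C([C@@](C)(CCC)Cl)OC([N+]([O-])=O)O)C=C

Heavy atoms from the SMILES: 10 C, 1 Cl, 1 N, 4 O.
Implicit hydrogens by atom environment:
  4 × C: 2 H each → 8
  3 × C: 1 H each → 3
  2 × C: 3 H each → 6
  2 × O: no H
  1 × C: no H
  1 × Cl: no H
  1 × N (charge +1): no H
  1 × O: 1 H
  1 × O (charge -1): no H
  Total hydrogens = 18.
Molecular formula: C10H18ClNO4

C10H18ClNO4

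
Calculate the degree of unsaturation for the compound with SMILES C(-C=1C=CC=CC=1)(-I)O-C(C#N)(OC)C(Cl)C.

Molecular formula from the SMILES: C12H13ClINO2.
DoU = (2C + 2 + N − H − X)/2 = (2·12 + 2 + 1 − 13 − 2)/2 = 12/2 = 6.
(Structurally: 1 ring(s) + 5 π bond(s) = 6.)

6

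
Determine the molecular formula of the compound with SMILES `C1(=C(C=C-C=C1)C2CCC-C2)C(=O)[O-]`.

C12H13O2-

Heavy atoms from the SMILES: 12 C, 2 O.
Implicit hydrogens by atom environment:
  4 × C: 2 H each → 8
  4 × C (aromatic): 1 H each → 4
  2 × C (aromatic): no H
  1 × C: 1 H
  1 × C: no H
  1 × O: no H
  1 × O (charge -1): no H
  Total hydrogens = 13.
Net charge -1.
Molecular formula: C12H13O2-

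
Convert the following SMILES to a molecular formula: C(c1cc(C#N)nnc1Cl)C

C7H6ClN3

Heavy atoms from the SMILES: 7 C, 1 Cl, 3 N.
Implicit hydrogens by atom environment:
  3 × C (aromatic): no H
  2 × N (aromatic): no H
  1 × C: 3 H
  1 × C: 2 H
  1 × C (aromatic): 1 H
  1 × C: no H
  1 × Cl: no H
  1 × N: no H
  Total hydrogens = 6.
Molecular formula: C7H6ClN3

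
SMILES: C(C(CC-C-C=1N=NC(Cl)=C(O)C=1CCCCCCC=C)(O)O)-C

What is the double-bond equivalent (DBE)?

Molecular formula from the SMILES: C18H29ClN2O3.
DoU = (2C + 2 + N − H − X)/2 = (2·18 + 2 + 2 − 29 − 1)/2 = 10/2 = 5.
(Structurally: 1 ring(s) + 4 π bond(s) = 5.)

5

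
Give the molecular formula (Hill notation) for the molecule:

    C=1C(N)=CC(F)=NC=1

Heavy atoms from the SMILES: 5 C, 1 F, 2 N.
Implicit hydrogens by atom environment:
  3 × C (aromatic): 1 H each → 3
  2 × C (aromatic): no H
  1 × F: no H
  1 × N: 2 H
  1 × N (aromatic): no H
  Total hydrogens = 5.
Molecular formula: C5H5FN2

C5H5FN2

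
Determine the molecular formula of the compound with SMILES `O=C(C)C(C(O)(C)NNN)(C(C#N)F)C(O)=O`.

Heavy atoms from the SMILES: 8 C, 1 F, 4 N, 4 O.
Implicit hydrogens by atom environment:
  5 × C: no H
  2 × C: 3 H each → 6
  2 × N: 1 H each → 2
  2 × O: 1 H each → 2
  2 × O: no H
  1 × C: 1 H
  1 × F: no H
  1 × N: 2 H
  1 × N: no H
  Total hydrogens = 13.
Molecular formula: C8H13FN4O4

C8H13FN4O4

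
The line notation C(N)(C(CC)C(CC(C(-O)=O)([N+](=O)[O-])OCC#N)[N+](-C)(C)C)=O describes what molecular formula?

C13H23N4O6+

Heavy atoms from the SMILES: 13 C, 4 N, 6 O.
Implicit hydrogens by atom environment:
  4 × C: 3 H each → 12
  4 × C: no H
  4 × O: no H
  3 × C: 2 H each → 6
  2 × C: 1 H each → 2
  2 × N (charge +1): no H
  1 × N: 2 H
  1 × N: no H
  1 × O: 1 H
  1 × O (charge -1): no H
  Total hydrogens = 23.
Net charge +1.
Molecular formula: C13H23N4O6+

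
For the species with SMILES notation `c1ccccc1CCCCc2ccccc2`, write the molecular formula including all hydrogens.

Heavy atoms from the SMILES: 16 C.
Implicit hydrogens by atom environment:
  10 × C (aromatic): 1 H each → 10
  4 × C: 2 H each → 8
  2 × C (aromatic): no H
  Total hydrogens = 18.
Molecular formula: C16H18

C16H18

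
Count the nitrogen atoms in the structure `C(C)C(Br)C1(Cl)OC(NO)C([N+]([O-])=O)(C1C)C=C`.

The symbol for nitrogen appears 2 times in the SMILES.

2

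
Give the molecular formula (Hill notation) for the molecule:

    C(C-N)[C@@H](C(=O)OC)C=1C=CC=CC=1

Heavy atoms from the SMILES: 11 C, 1 N, 2 O.
Implicit hydrogens by atom environment:
  5 × C (aromatic): 1 H each → 5
  2 × C: 2 H each → 4
  2 × O: no H
  1 × C: 3 H
  1 × C: 1 H
  1 × C (aromatic): no H
  1 × C: no H
  1 × N: 2 H
  Total hydrogens = 15.
Molecular formula: C11H15NO2

C11H15NO2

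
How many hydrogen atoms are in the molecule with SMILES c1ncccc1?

5

Hydrogens are implicit in SMILES; fill each atom to its normal valence:
  5 × C (aromatic): 1 H each → 5
  1 × N (aromatic): no H
  Total hydrogens = 5.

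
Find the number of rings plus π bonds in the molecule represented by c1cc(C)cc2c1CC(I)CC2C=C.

6

Molecular formula from the SMILES: C13H15I.
DoU = (2C + 2 + N − H − X)/2 = (2·13 + 2 + 0 − 15 − 1)/2 = 12/2 = 6.
(Structurally: 2 ring(s) + 4 π bond(s) = 6.)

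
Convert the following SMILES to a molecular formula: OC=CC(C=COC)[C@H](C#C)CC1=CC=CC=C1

C16H18O2

Heavy atoms from the SMILES: 16 C, 2 O.
Implicit hydrogens by atom environment:
  7 × C: 1 H each → 7
  5 × C (aromatic): 1 H each → 5
  1 × C: 3 H
  1 × C: 2 H
  1 × C: no H
  1 × C (aromatic): no H
  1 × O: 1 H
  1 × O: no H
  Total hydrogens = 18.
Molecular formula: C16H18O2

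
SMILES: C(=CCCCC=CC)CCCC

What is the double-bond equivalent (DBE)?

2

Molecular formula from the SMILES: C12H22.
DoU = (2C + 2 + N − H − X)/2 = (2·12 + 2 + 0 − 22 − 0)/2 = 4/2 = 2.
(Structurally: 0 ring(s) + 2 π bond(s) = 2.)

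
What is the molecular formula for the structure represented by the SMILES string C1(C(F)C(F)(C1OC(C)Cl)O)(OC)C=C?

C9H13ClF2O3

Heavy atoms from the SMILES: 9 C, 1 Cl, 2 F, 3 O.
Implicit hydrogens by atom environment:
  4 × C: 1 H each → 4
  2 × C: 3 H each → 6
  2 × C: no H
  2 × F: no H
  2 × O: no H
  1 × C: 2 H
  1 × Cl: no H
  1 × O: 1 H
  Total hydrogens = 13.
Molecular formula: C9H13ClF2O3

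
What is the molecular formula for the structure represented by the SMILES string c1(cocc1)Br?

Heavy atoms from the SMILES: 1 Br, 4 C, 1 O.
Implicit hydrogens by atom environment:
  3 × C (aromatic): 1 H each → 3
  1 × Br: no H
  1 × C (aromatic): no H
  1 × O (aromatic): no H
  Total hydrogens = 3.
Molecular formula: C4H3BrO

C4H3BrO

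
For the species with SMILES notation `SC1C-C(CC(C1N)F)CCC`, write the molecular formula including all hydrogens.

C9H18FNS

Heavy atoms from the SMILES: 9 C, 1 F, 1 N, 1 S.
Implicit hydrogens by atom environment:
  4 × C: 2 H each → 8
  4 × C: 1 H each → 4
  1 × C: 3 H
  1 × F: no H
  1 × N: 2 H
  1 × S: 1 H
  Total hydrogens = 18.
Molecular formula: C9H18FNS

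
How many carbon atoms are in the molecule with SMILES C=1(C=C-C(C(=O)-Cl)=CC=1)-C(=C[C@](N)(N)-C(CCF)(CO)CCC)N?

The symbol for carbon appears 17 times in the SMILES. (Cl is a single chlorine, not C + l.)

17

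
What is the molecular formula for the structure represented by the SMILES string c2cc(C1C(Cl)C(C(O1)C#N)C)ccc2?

C12H12ClNO

Heavy atoms from the SMILES: 12 C, 1 Cl, 1 N, 1 O.
Implicit hydrogens by atom environment:
  5 × C (aromatic): 1 H each → 5
  4 × C: 1 H each → 4
  1 × C: 3 H
  1 × C: no H
  1 × C (aromatic): no H
  1 × Cl: no H
  1 × N: no H
  1 × O: no H
  Total hydrogens = 12.
Molecular formula: C12H12ClNO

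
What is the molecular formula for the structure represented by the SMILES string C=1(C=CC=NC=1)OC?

C6H7NO

Heavy atoms from the SMILES: 6 C, 1 N, 1 O.
Implicit hydrogens by atom environment:
  4 × C (aromatic): 1 H each → 4
  1 × C: 3 H
  1 × C (aromatic): no H
  1 × N (aromatic): no H
  1 × O: no H
  Total hydrogens = 7.
Molecular formula: C6H7NO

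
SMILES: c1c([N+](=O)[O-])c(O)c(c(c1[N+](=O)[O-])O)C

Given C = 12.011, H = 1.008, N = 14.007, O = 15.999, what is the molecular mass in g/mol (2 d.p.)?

214.13

Molecular formula: C7H6N2O6.
M = 7×12.011 + 6×1.008 + 2×14.007 + 6×15.999 = 214.13 g/mol.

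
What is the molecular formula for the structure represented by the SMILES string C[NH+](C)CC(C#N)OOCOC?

C7H15N2O3+

Heavy atoms from the SMILES: 7 C, 2 N, 3 O.
Implicit hydrogens by atom environment:
  3 × C: 3 H each → 9
  3 × O: no H
  2 × C: 2 H each → 4
  1 × C: 1 H
  1 × C: no H
  1 × N (charge +1): 1 H
  1 × N: no H
  Total hydrogens = 15.
Net charge +1.
Molecular formula: C7H15N2O3+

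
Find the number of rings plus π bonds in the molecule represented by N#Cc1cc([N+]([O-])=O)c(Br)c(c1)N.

Molecular formula from the SMILES: C7H4BrN3O2.
DoU = (2C + 2 + N − H − X)/2 = (2·7 + 2 + 3 − 4 − 1)/2 = 14/2 = 7.
(Structurally: 1 ring(s) + 6 π bond(s) = 7.)

7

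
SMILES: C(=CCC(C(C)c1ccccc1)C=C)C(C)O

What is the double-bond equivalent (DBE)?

6

Molecular formula from the SMILES: C16H22O.
DoU = (2C + 2 + N − H − X)/2 = (2·16 + 2 + 0 − 22 − 0)/2 = 12/2 = 6.
(Structurally: 1 ring(s) + 5 π bond(s) = 6.)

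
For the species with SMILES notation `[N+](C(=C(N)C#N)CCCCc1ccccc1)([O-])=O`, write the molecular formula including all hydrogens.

C13H15N3O2

Heavy atoms from the SMILES: 13 C, 3 N, 2 O.
Implicit hydrogens by atom environment:
  5 × C (aromatic): 1 H each → 5
  4 × C: 2 H each → 8
  3 × C: no H
  1 × C (aromatic): no H
  1 × N: 2 H
  1 × N (charge +1): no H
  1 × N: no H
  1 × O: no H
  1 × O (charge -1): no H
  Total hydrogens = 15.
Molecular formula: C13H15N3O2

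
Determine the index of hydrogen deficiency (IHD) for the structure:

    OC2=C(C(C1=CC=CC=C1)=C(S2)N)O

Molecular formula from the SMILES: C10H9NO2S.
DoU = (2C + 2 + N − H − X)/2 = (2·10 + 2 + 1 − 9 − 0)/2 = 14/2 = 7.
(Structurally: 2 ring(s) + 5 π bond(s) = 7.)

7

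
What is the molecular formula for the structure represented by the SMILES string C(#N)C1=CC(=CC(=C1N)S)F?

C7H5FN2S

Heavy atoms from the SMILES: 7 C, 1 F, 2 N, 1 S.
Implicit hydrogens by atom environment:
  4 × C (aromatic): no H
  2 × C (aromatic): 1 H each → 2
  1 × C: no H
  1 × F: no H
  1 × N: 2 H
  1 × N: no H
  1 × S: 1 H
  Total hydrogens = 5.
Molecular formula: C7H5FN2S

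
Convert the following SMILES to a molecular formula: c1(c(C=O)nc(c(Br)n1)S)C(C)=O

C7H5BrN2O2S

Heavy atoms from the SMILES: 1 Br, 7 C, 2 N, 2 O, 1 S.
Implicit hydrogens by atom environment:
  4 × C (aromatic): no H
  2 × N (aromatic): no H
  2 × O: no H
  1 × Br: no H
  1 × C: 3 H
  1 × C: 1 H
  1 × C: no H
  1 × S: 1 H
  Total hydrogens = 5.
Molecular formula: C7H5BrN2O2S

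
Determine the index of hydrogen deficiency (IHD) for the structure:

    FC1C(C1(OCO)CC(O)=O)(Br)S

2

Molecular formula from the SMILES: C6H8BrFO4S.
DoU = (2C + 2 + N − H − X)/2 = (2·6 + 2 + 0 − 8 − 2)/2 = 4/2 = 2.
(Structurally: 1 ring(s) + 1 π bond(s) = 2.)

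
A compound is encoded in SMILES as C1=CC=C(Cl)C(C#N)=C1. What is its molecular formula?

Heavy atoms from the SMILES: 7 C, 1 Cl, 1 N.
Implicit hydrogens by atom environment:
  4 × C (aromatic): 1 H each → 4
  2 × C (aromatic): no H
  1 × C: no H
  1 × Cl: no H
  1 × N: no H
  Total hydrogens = 4.
Molecular formula: C7H4ClN

C7H4ClN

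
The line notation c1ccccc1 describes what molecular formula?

C6H6

Heavy atoms from the SMILES: 6 C.
Implicit hydrogens by atom environment:
  6 × C (aromatic): 1 H each → 6
  Total hydrogens = 6.
Molecular formula: C6H6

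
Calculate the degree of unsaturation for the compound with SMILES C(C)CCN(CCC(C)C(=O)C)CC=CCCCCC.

Molecular formula from the SMILES: C18H35NO.
DoU = (2C + 2 + N − H − X)/2 = (2·18 + 2 + 1 − 35 − 0)/2 = 4/2 = 2.
(Structurally: 0 ring(s) + 2 π bond(s) = 2.)

2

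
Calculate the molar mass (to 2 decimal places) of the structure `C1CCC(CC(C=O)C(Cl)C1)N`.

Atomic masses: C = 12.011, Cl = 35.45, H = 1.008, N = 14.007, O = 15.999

Molecular formula: C9H16ClNO.
M = 9×12.011 + 1×35.45 + 16×1.008 + 1×14.007 + 1×15.999 = 189.68 g/mol.

189.68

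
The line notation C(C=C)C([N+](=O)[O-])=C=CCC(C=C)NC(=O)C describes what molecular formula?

Heavy atoms from the SMILES: 12 C, 2 N, 3 O.
Implicit hydrogens by atom environment:
  4 × C: 2 H each → 8
  4 × C: 1 H each → 4
  3 × C: no H
  2 × O: no H
  1 × C: 3 H
  1 × N: 1 H
  1 × N (charge +1): no H
  1 × O (charge -1): no H
  Total hydrogens = 16.
Molecular formula: C12H16N2O3

C12H16N2O3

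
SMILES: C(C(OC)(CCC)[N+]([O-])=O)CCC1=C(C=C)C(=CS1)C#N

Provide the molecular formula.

Heavy atoms from the SMILES: 15 C, 2 N, 3 O, 1 S.
Implicit hydrogens by atom environment:
  6 × C: 2 H each → 12
  3 × C (aromatic): no H
  2 × C: 3 H each → 6
  2 × C: no H
  2 × O: no H
  1 × C (aromatic): 1 H
  1 × C: 1 H
  1 × N: no H
  1 × N (charge +1): no H
  1 × O (charge -1): no H
  1 × S (aromatic): no H
  Total hydrogens = 20.
Molecular formula: C15H20N2O3S

C15H20N2O3S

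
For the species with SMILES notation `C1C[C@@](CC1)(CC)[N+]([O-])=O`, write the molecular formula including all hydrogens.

Heavy atoms from the SMILES: 7 C, 1 N, 2 O.
Implicit hydrogens by atom environment:
  5 × C: 2 H each → 10
  1 × C: 3 H
  1 × C: no H
  1 × N (charge +1): no H
  1 × O: no H
  1 × O (charge -1): no H
  Total hydrogens = 13.
Molecular formula: C7H13NO2

C7H13NO2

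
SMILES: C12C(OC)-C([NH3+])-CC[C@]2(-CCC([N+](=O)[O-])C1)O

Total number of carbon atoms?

11

The symbol for carbon appears 11 times in the SMILES.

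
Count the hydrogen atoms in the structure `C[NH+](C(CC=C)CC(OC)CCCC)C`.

Hydrogens are implicit in SMILES; fill each atom to its normal valence:
  6 × C: 2 H each → 12
  4 × C: 3 H each → 12
  3 × C: 1 H each → 3
  1 × N (charge +1): 1 H
  1 × O: no H
  Total hydrogens = 28.

28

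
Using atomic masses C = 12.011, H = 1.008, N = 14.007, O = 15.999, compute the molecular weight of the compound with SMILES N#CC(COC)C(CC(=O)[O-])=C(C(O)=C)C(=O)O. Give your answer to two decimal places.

Molecular formula: C11H12NO6-.
M = 11×12.011 + 12×1.008 + 1×14.007 + 6×15.999 = 254.22 g/mol.

254.22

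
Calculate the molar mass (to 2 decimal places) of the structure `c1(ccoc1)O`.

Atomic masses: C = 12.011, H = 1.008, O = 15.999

Molecular formula: C4H4O2.
M = 4×12.011 + 4×1.008 + 2×15.999 = 84.07 g/mol.

84.07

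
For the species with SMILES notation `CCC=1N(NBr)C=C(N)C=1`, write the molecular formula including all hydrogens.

Heavy atoms from the SMILES: 1 Br, 6 C, 3 N.
Implicit hydrogens by atom environment:
  2 × C (aromatic): 1 H each → 2
  2 × C (aromatic): no H
  1 × Br: no H
  1 × C: 3 H
  1 × C: 2 H
  1 × N: 2 H
  1 × N: 1 H
  1 × N (aromatic): no H
  Total hydrogens = 10.
Molecular formula: C6H10BrN3

C6H10BrN3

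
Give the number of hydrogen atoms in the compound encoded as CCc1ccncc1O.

9

Hydrogens are implicit in SMILES; fill each atom to its normal valence:
  3 × C (aromatic): 1 H each → 3
  2 × C (aromatic): no H
  1 × C: 3 H
  1 × C: 2 H
  1 × N (aromatic): no H
  1 × O: 1 H
  Total hydrogens = 9.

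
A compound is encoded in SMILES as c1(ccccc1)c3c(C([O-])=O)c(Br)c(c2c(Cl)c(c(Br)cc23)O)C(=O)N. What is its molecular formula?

C18H9Br2ClNO4-

Heavy atoms from the SMILES: 2 Br, 18 C, 1 Cl, 1 N, 4 O.
Implicit hydrogens by atom environment:
  10 × C (aromatic): no H
  6 × C (aromatic): 1 H each → 6
  2 × Br: no H
  2 × C: no H
  2 × O: no H
  1 × Cl: no H
  1 × N: 2 H
  1 × O: 1 H
  1 × O (charge -1): no H
  Total hydrogens = 9.
Net charge -1.
Molecular formula: C18H9Br2ClNO4-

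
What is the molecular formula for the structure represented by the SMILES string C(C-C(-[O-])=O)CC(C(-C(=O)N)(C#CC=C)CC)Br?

Heavy atoms from the SMILES: 1 Br, 13 C, 1 N, 3 O.
Implicit hydrogens by atom environment:
  5 × C: 2 H each → 10
  5 × C: no H
  2 × C: 1 H each → 2
  2 × O: no H
  1 × Br: no H
  1 × C: 3 H
  1 × N: 2 H
  1 × O (charge -1): no H
  Total hydrogens = 17.
Net charge -1.
Molecular formula: C13H17BrNO3-

C13H17BrNO3-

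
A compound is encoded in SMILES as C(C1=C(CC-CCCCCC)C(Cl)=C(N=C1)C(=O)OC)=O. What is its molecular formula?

Heavy atoms from the SMILES: 16 C, 1 Cl, 1 N, 3 O.
Implicit hydrogens by atom environment:
  7 × C: 2 H each → 14
  4 × C (aromatic): no H
  3 × O: no H
  2 × C: 3 H each → 6
  1 × C (aromatic): 1 H
  1 × C: 1 H
  1 × C: no H
  1 × Cl: no H
  1 × N (aromatic): no H
  Total hydrogens = 22.
Molecular formula: C16H22ClNO3

C16H22ClNO3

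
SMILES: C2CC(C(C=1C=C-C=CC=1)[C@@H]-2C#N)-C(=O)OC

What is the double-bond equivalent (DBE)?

8

Molecular formula from the SMILES: C14H15NO2.
DoU = (2C + 2 + N − H − X)/2 = (2·14 + 2 + 1 − 15 − 0)/2 = 16/2 = 8.
(Structurally: 2 ring(s) + 6 π bond(s) = 8.)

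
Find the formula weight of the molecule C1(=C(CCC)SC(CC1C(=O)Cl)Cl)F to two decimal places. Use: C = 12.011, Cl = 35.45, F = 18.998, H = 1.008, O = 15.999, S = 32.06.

257.14

Molecular formula: C9H11Cl2FOS.
M = 9×12.011 + 2×35.45 + 1×18.998 + 11×1.008 + 1×15.999 + 1×32.06 = 257.14 g/mol.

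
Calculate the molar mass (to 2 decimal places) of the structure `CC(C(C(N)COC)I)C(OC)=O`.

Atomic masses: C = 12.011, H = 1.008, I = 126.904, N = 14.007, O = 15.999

Molecular formula: C8H16INO3.
M = 8×12.011 + 16×1.008 + 1×126.904 + 1×14.007 + 3×15.999 = 301.12 g/mol.

301.12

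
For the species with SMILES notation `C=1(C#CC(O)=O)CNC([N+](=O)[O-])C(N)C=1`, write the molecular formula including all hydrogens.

C8H9N3O4

Heavy atoms from the SMILES: 8 C, 3 N, 4 O.
Implicit hydrogens by atom environment:
  4 × C: no H
  3 × C: 1 H each → 3
  2 × O: no H
  1 × C: 2 H
  1 × N: 2 H
  1 × N: 1 H
  1 × N (charge +1): no H
  1 × O: 1 H
  1 × O (charge -1): no H
  Total hydrogens = 9.
Molecular formula: C8H9N3O4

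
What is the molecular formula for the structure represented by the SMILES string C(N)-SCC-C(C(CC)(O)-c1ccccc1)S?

C13H21NOS2

Heavy atoms from the SMILES: 13 C, 1 N, 1 O, 2 S.
Implicit hydrogens by atom environment:
  5 × C (aromatic): 1 H each → 5
  4 × C: 2 H each → 8
  1 × C: 3 H
  1 × C: 1 H
  1 × C: no H
  1 × C (aromatic): no H
  1 × N: 2 H
  1 × O: 1 H
  1 × S: 1 H
  1 × S: no H
  Total hydrogens = 21.
Molecular formula: C13H21NOS2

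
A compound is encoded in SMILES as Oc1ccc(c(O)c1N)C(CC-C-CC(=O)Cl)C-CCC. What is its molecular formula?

Heavy atoms from the SMILES: 16 C, 1 Cl, 1 N, 3 O.
Implicit hydrogens by atom environment:
  7 × C: 2 H each → 14
  4 × C (aromatic): no H
  2 × C (aromatic): 1 H each → 2
  2 × O: 1 H each → 2
  1 × C: 3 H
  1 × C: 1 H
  1 × C: no H
  1 × Cl: no H
  1 × N: 2 H
  1 × O: no H
  Total hydrogens = 24.
Molecular formula: C16H24ClNO3

C16H24ClNO3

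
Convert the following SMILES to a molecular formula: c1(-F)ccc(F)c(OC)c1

C7H6F2O

Heavy atoms from the SMILES: 7 C, 2 F, 1 O.
Implicit hydrogens by atom environment:
  3 × C (aromatic): 1 H each → 3
  3 × C (aromatic): no H
  2 × F: no H
  1 × C: 3 H
  1 × O: no H
  Total hydrogens = 6.
Molecular formula: C7H6F2O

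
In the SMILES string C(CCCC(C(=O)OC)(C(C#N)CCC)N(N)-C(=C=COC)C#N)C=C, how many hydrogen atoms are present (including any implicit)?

Hydrogens are implicit in SMILES; fill each atom to its normal valence:
  7 × C: 2 H each → 14
  6 × C: no H
  3 × C: 3 H each → 9
  3 × C: 1 H each → 3
  3 × N: no H
  3 × O: no H
  1 × N: 2 H
  Total hydrogens = 28.

28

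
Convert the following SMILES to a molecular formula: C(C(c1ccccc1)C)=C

C10H12

Heavy atoms from the SMILES: 10 C.
Implicit hydrogens by atom environment:
  5 × C (aromatic): 1 H each → 5
  2 × C: 1 H each → 2
  1 × C: 3 H
  1 × C: 2 H
  1 × C (aromatic): no H
  Total hydrogens = 12.
Molecular formula: C10H12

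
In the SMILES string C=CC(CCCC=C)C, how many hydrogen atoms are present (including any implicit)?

16

Hydrogens are implicit in SMILES; fill each atom to its normal valence:
  5 × C: 2 H each → 10
  3 × C: 1 H each → 3
  1 × C: 3 H
  Total hydrogens = 16.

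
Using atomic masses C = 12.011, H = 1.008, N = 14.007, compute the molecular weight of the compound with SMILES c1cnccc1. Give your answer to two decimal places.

Molecular formula: C5H5N.
M = 5×12.011 + 5×1.008 + 1×14.007 = 79.10 g/mol.

79.10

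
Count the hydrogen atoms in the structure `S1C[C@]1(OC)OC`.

Hydrogens are implicit in SMILES; fill each atom to its normal valence:
  2 × C: 3 H each → 6
  2 × O: no H
  1 × C: 2 H
  1 × C: no H
  1 × S: no H
  Total hydrogens = 8.

8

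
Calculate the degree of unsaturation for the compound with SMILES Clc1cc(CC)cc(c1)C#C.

Molecular formula from the SMILES: C10H9Cl.
DoU = (2C + 2 + N − H − X)/2 = (2·10 + 2 + 0 − 9 − 1)/2 = 12/2 = 6.
(Structurally: 1 ring(s) + 5 π bond(s) = 6.)

6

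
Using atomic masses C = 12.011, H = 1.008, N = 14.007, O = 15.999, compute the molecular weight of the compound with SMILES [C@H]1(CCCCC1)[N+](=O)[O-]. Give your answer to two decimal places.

129.16

Molecular formula: C6H11NO2.
M = 6×12.011 + 11×1.008 + 1×14.007 + 2×15.999 = 129.16 g/mol.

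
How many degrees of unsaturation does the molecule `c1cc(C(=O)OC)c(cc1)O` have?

5

Molecular formula from the SMILES: C8H8O3.
DoU = (2C + 2 + N − H − X)/2 = (2·8 + 2 + 0 − 8 − 0)/2 = 10/2 = 5.
(Structurally: 1 ring(s) + 4 π bond(s) = 5.)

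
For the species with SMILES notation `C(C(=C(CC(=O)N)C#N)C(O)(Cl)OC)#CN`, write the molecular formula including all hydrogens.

C9H10ClN3O3

Heavy atoms from the SMILES: 9 C, 1 Cl, 3 N, 3 O.
Implicit hydrogens by atom environment:
  7 × C: no H
  2 × N: 2 H each → 4
  2 × O: no H
  1 × C: 3 H
  1 × C: 2 H
  1 × Cl: no H
  1 × N: no H
  1 × O: 1 H
  Total hydrogens = 10.
Molecular formula: C9H10ClN3O3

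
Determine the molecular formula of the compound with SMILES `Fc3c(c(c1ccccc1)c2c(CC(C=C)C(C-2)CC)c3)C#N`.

C21H20FN

Heavy atoms from the SMILES: 21 C, 1 F, 1 N.
Implicit hydrogens by atom environment:
  6 × C (aromatic): 1 H each → 6
  6 × C (aromatic): no H
  4 × C: 2 H each → 8
  3 × C: 1 H each → 3
  1 × C: 3 H
  1 × C: no H
  1 × F: no H
  1 × N: no H
  Total hydrogens = 20.
Molecular formula: C21H20FN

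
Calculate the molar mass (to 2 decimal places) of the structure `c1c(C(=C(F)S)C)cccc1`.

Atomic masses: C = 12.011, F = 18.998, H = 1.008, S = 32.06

Molecular formula: C9H9FS.
M = 9×12.011 + 1×18.998 + 9×1.008 + 1×32.06 = 168.23 g/mol.

168.23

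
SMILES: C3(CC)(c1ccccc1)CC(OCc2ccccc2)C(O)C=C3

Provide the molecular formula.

C21H24O2

Heavy atoms from the SMILES: 21 C, 2 O.
Implicit hydrogens by atom environment:
  10 × C (aromatic): 1 H each → 10
  4 × C: 1 H each → 4
  3 × C: 2 H each → 6
  2 × C (aromatic): no H
  1 × C: 3 H
  1 × C: no H
  1 × O: 1 H
  1 × O: no H
  Total hydrogens = 24.
Molecular formula: C21H24O2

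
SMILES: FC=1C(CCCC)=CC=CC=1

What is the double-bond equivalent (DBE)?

4

Molecular formula from the SMILES: C10H13F.
DoU = (2C + 2 + N − H − X)/2 = (2·10 + 2 + 0 − 13 − 1)/2 = 8/2 = 4.
(Structurally: 1 ring(s) + 3 π bond(s) = 4.)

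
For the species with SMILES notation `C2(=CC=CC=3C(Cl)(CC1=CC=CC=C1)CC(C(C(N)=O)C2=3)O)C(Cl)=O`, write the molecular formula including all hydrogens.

Heavy atoms from the SMILES: 19 C, 2 Cl, 1 N, 3 O.
Implicit hydrogens by atom environment:
  8 × C (aromatic): 1 H each → 8
  4 × C (aromatic): no H
  3 × C: no H
  2 × C: 2 H each → 4
  2 × C: 1 H each → 2
  2 × Cl: no H
  2 × O: no H
  1 × N: 2 H
  1 × O: 1 H
  Total hydrogens = 17.
Molecular formula: C19H17Cl2NO3

C19H17Cl2NO3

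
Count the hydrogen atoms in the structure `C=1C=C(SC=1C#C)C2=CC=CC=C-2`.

Hydrogens are implicit in SMILES; fill each atom to its normal valence:
  7 × C (aromatic): 1 H each → 7
  3 × C (aromatic): no H
  1 × C: 1 H
  1 × C: no H
  1 × S (aromatic): no H
  Total hydrogens = 8.

8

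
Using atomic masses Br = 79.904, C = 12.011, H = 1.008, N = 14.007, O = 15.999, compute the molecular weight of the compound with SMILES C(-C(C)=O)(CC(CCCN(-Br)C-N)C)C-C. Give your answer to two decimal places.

293.25

Molecular formula: C12H25BrN2O.
M = 1×79.904 + 12×12.011 + 25×1.008 + 2×14.007 + 1×15.999 = 293.25 g/mol.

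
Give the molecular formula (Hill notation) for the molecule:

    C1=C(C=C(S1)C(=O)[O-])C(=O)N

C6H4NO3S-

Heavy atoms from the SMILES: 6 C, 1 N, 3 O, 1 S.
Implicit hydrogens by atom environment:
  2 × C (aromatic): 1 H each → 2
  2 × C (aromatic): no H
  2 × C: no H
  2 × O: no H
  1 × N: 2 H
  1 × O (charge -1): no H
  1 × S (aromatic): no H
  Total hydrogens = 4.
Net charge -1.
Molecular formula: C6H4NO3S-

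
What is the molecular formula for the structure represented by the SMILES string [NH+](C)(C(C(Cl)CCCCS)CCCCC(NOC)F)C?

C14H31ClFN2OS+

Heavy atoms from the SMILES: 14 C, 1 Cl, 1 F, 2 N, 1 O, 1 S.
Implicit hydrogens by atom environment:
  8 × C: 2 H each → 16
  3 × C: 3 H each → 9
  3 × C: 1 H each → 3
  1 × Cl: no H
  1 × F: no H
  1 × N: 1 H
  1 × N (charge +1): 1 H
  1 × O: no H
  1 × S: 1 H
  Total hydrogens = 31.
Net charge +1.
Molecular formula: C14H31ClFN2OS+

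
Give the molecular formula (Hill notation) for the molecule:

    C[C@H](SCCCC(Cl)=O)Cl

Heavy atoms from the SMILES: 6 C, 2 Cl, 1 O, 1 S.
Implicit hydrogens by atom environment:
  3 × C: 2 H each → 6
  2 × Cl: no H
  1 × C: 3 H
  1 × C: 1 H
  1 × C: no H
  1 × O: no H
  1 × S: no H
  Total hydrogens = 10.
Molecular formula: C6H10Cl2OS

C6H10Cl2OS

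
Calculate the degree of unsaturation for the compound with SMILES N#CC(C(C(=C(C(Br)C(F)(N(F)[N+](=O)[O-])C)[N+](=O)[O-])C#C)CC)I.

Molecular formula from the SMILES: C12H12BrF2IN4O4.
DoU = (2C + 2 + N − H − X)/2 = (2·12 + 2 + 4 − 12 − 4)/2 = 14/2 = 7.
(Structurally: 0 ring(s) + 7 π bond(s) = 7.)

7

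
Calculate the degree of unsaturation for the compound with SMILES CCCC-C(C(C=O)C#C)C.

Molecular formula from the SMILES: C10H16O.
DoU = (2C + 2 + N − H − X)/2 = (2·10 + 2 + 0 − 16 − 0)/2 = 6/2 = 3.
(Structurally: 0 ring(s) + 3 π bond(s) = 3.)

3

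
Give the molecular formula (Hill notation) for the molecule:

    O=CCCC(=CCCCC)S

Heavy atoms from the SMILES: 9 C, 1 O, 1 S.
Implicit hydrogens by atom environment:
  5 × C: 2 H each → 10
  2 × C: 1 H each → 2
  1 × C: 3 H
  1 × C: no H
  1 × O: no H
  1 × S: 1 H
  Total hydrogens = 16.
Molecular formula: C9H16OS

C9H16OS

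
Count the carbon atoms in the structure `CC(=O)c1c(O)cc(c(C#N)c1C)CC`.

The symbol for carbon appears 12 times in the SMILES. Lowercase c denotes aromatic carbon and counts toward C.

12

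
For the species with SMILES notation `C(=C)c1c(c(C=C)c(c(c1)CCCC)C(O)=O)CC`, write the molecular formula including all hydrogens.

Heavy atoms from the SMILES: 17 C, 2 O.
Implicit hydrogens by atom environment:
  6 × C: 2 H each → 12
  5 × C (aromatic): no H
  2 × C: 3 H each → 6
  2 × C: 1 H each → 2
  1 × C (aromatic): 1 H
  1 × C: no H
  1 × O: 1 H
  1 × O: no H
  Total hydrogens = 22.
Molecular formula: C17H22O2

C17H22O2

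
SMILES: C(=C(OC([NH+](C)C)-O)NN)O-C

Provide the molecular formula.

C6H16N3O3+

Heavy atoms from the SMILES: 6 C, 3 N, 3 O.
Implicit hydrogens by atom environment:
  3 × C: 3 H each → 9
  2 × C: 1 H each → 2
  2 × O: no H
  1 × C: no H
  1 × N: 2 H
  1 × N: 1 H
  1 × N (charge +1): 1 H
  1 × O: 1 H
  Total hydrogens = 16.
Net charge +1.
Molecular formula: C6H16N3O3+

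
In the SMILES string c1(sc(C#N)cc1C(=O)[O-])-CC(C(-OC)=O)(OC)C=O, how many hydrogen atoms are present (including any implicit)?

10

Hydrogens are implicit in SMILES; fill each atom to its normal valence:
  5 × O: no H
  4 × C: no H
  3 × C (aromatic): no H
  2 × C: 3 H each → 6
  1 × C: 2 H
  1 × C (aromatic): 1 H
  1 × C: 1 H
  1 × N: no H
  1 × O (charge -1): no H
  1 × S (aromatic): no H
  Total hydrogens = 10.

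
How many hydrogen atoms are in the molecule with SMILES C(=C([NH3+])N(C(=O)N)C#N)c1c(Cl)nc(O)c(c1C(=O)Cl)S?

8

Hydrogens are implicit in SMILES; fill each atom to its normal valence:
  5 × C (aromatic): no H
  4 × C: no H
  2 × Cl: no H
  2 × N: no H
  2 × O: no H
  1 × C: 1 H
  1 × N (charge +1): 3 H
  1 × N: 2 H
  1 × N (aromatic): no H
  1 × O: 1 H
  1 × S: 1 H
  Total hydrogens = 8.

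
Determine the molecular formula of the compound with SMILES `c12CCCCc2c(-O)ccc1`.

Heavy atoms from the SMILES: 10 C, 1 O.
Implicit hydrogens by atom environment:
  4 × C: 2 H each → 8
  3 × C (aromatic): 1 H each → 3
  3 × C (aromatic): no H
  1 × O: 1 H
  Total hydrogens = 12.
Molecular formula: C10H12O

C10H12O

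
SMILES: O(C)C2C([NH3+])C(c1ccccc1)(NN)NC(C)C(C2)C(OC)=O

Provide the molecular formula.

Heavy atoms from the SMILES: 16 C, 4 N, 3 O.
Implicit hydrogens by atom environment:
  5 × C (aromatic): 1 H each → 5
  4 × C: 1 H each → 4
  3 × C: 3 H each → 9
  3 × O: no H
  2 × C: no H
  2 × N: 1 H each → 2
  1 × C: 2 H
  1 × C (aromatic): no H
  1 × N (charge +1): 3 H
  1 × N: 2 H
  Total hydrogens = 27.
Net charge +1.
Molecular formula: C16H27N4O3+

C16H27N4O3+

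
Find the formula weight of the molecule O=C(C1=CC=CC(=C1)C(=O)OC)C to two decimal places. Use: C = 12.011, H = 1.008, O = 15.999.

Molecular formula: C10H10O3.
M = 10×12.011 + 10×1.008 + 3×15.999 = 178.19 g/mol.

178.19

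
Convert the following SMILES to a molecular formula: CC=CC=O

C4H6O

Heavy atoms from the SMILES: 4 C, 1 O.
Implicit hydrogens by atom environment:
  3 × C: 1 H each → 3
  1 × C: 3 H
  1 × O: no H
  Total hydrogens = 6.
Molecular formula: C4H6O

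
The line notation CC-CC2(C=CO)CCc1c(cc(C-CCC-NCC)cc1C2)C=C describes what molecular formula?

C23H35NO

Heavy atoms from the SMILES: 23 C, 1 N, 1 O.
Implicit hydrogens by atom environment:
  11 × C: 2 H each → 22
  4 × C (aromatic): no H
  3 × C: 1 H each → 3
  2 × C: 3 H each → 6
  2 × C (aromatic): 1 H each → 2
  1 × C: no H
  1 × N: 1 H
  1 × O: 1 H
  Total hydrogens = 35.
Molecular formula: C23H35NO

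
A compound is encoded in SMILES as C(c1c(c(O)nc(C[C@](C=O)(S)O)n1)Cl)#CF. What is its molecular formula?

Heavy atoms from the SMILES: 9 C, 1 Cl, 1 F, 2 N, 3 O, 1 S.
Implicit hydrogens by atom environment:
  4 × C (aromatic): no H
  3 × C: no H
  2 × N (aromatic): no H
  2 × O: 1 H each → 2
  1 × C: 2 H
  1 × C: 1 H
  1 × Cl: no H
  1 × F: no H
  1 × O: no H
  1 × S: 1 H
  Total hydrogens = 6.
Molecular formula: C9H6ClFN2O3S

C9H6ClFN2O3S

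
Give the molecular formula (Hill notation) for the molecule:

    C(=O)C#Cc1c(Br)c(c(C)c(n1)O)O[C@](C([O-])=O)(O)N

C11H8BrN2O6-

Heavy atoms from the SMILES: 1 Br, 11 C, 2 N, 6 O.
Implicit hydrogens by atom environment:
  5 × C (aromatic): no H
  4 × C: no H
  3 × O: no H
  2 × O: 1 H each → 2
  1 × Br: no H
  1 × C: 3 H
  1 × C: 1 H
  1 × N: 2 H
  1 × N (aromatic): no H
  1 × O (charge -1): no H
  Total hydrogens = 8.
Net charge -1.
Molecular formula: C11H8BrN2O6-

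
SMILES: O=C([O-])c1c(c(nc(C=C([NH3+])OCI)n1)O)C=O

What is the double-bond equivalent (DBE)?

Molecular formula from the SMILES: C9H8IN3O5.
DoU = (2C + 2 + N − H − X)/2 = (2·9 + 2 + 3 − 8 − 1)/2 = 14/2 = 7.
(Structurally: 1 ring(s) + 6 π bond(s) = 7.)

7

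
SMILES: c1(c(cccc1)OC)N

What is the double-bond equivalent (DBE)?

Molecular formula from the SMILES: C7H9NO.
DoU = (2C + 2 + N − H − X)/2 = (2·7 + 2 + 1 − 9 − 0)/2 = 8/2 = 4.
(Structurally: 1 ring(s) + 3 π bond(s) = 4.)

4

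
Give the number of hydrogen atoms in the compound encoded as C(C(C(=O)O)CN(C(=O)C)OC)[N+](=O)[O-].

12

Hydrogens are implicit in SMILES; fill each atom to its normal valence:
  4 × O: no H
  2 × C: 3 H each → 6
  2 × C: 2 H each → 4
  2 × C: no H
  1 × C: 1 H
  1 × N (charge +1): no H
  1 × N: no H
  1 × O: 1 H
  1 × O (charge -1): no H
  Total hydrogens = 12.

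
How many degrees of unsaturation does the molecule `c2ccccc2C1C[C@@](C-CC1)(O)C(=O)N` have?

6

Molecular formula from the SMILES: C13H17NO2.
DoU = (2C + 2 + N − H − X)/2 = (2·13 + 2 + 1 − 17 − 0)/2 = 12/2 = 6.
(Structurally: 2 ring(s) + 4 π bond(s) = 6.)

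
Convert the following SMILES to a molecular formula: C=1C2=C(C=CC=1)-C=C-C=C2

Heavy atoms from the SMILES: 10 C.
Implicit hydrogens by atom environment:
  8 × C (aromatic): 1 H each → 8
  2 × C (aromatic): no H
  Total hydrogens = 8.
Molecular formula: C10H8

C10H8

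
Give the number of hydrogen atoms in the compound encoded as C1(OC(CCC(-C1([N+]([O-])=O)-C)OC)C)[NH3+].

19

Hydrogens are implicit in SMILES; fill each atom to its normal valence:
  3 × C: 3 H each → 9
  3 × C: 1 H each → 3
  3 × O: no H
  2 × C: 2 H each → 4
  1 × C: no H
  1 × N (charge +1): 3 H
  1 × N (charge +1): no H
  1 × O (charge -1): no H
  Total hydrogens = 19.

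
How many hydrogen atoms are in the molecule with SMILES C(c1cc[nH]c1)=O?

5

Hydrogens are implicit in SMILES; fill each atom to its normal valence:
  3 × C (aromatic): 1 H each → 3
  1 × C: 1 H
  1 × C (aromatic): no H
  1 × N (aromatic): 1 H
  1 × O: no H
  Total hydrogens = 5.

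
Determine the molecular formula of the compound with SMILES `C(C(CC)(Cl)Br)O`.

Heavy atoms from the SMILES: 1 Br, 4 C, 1 Cl, 1 O.
Implicit hydrogens by atom environment:
  2 × C: 2 H each → 4
  1 × Br: no H
  1 × C: 3 H
  1 × C: no H
  1 × Cl: no H
  1 × O: 1 H
  Total hydrogens = 8.
Molecular formula: C4H8BrClO

C4H8BrClO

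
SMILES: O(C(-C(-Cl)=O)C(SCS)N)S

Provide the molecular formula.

C4H8ClNO2S3

Heavy atoms from the SMILES: 4 C, 1 Cl, 1 N, 2 O, 3 S.
Implicit hydrogens by atom environment:
  2 × C: 1 H each → 2
  2 × O: no H
  2 × S: 1 H each → 2
  1 × C: 2 H
  1 × C: no H
  1 × Cl: no H
  1 × N: 2 H
  1 × S: no H
  Total hydrogens = 8.
Molecular formula: C4H8ClNO2S3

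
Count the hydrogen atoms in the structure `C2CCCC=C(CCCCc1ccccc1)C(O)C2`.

Hydrogens are implicit in SMILES; fill each atom to its normal valence:
  9 × C: 2 H each → 18
  5 × C (aromatic): 1 H each → 5
  2 × C: 1 H each → 2
  1 × C: no H
  1 × C (aromatic): no H
  1 × O: 1 H
  Total hydrogens = 26.

26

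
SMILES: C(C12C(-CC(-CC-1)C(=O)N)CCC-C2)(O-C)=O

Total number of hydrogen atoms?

Hydrogens are implicit in SMILES; fill each atom to its normal valence:
  7 × C: 2 H each → 14
  3 × C: no H
  3 × O: no H
  2 × C: 1 H each → 2
  1 × C: 3 H
  1 × N: 2 H
  Total hydrogens = 21.

21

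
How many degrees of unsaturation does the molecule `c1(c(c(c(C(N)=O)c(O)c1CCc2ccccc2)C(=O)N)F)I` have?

Molecular formula from the SMILES: C16H14FIN2O3.
DoU = (2C + 2 + N − H − X)/2 = (2·16 + 2 + 2 − 14 − 2)/2 = 20/2 = 10.
(Structurally: 2 ring(s) + 8 π bond(s) = 10.)

10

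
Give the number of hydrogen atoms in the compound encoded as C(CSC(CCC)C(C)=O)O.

Hydrogens are implicit in SMILES; fill each atom to its normal valence:
  4 × C: 2 H each → 8
  2 × C: 3 H each → 6
  1 × C: 1 H
  1 × C: no H
  1 × O: 1 H
  1 × O: no H
  1 × S: no H
  Total hydrogens = 16.

16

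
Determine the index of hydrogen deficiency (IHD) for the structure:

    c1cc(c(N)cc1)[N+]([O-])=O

Molecular formula from the SMILES: C6H6N2O2.
DoU = (2C + 2 + N − H − X)/2 = (2·6 + 2 + 2 − 6 − 0)/2 = 10/2 = 5.
(Structurally: 1 ring(s) + 4 π bond(s) = 5.)

5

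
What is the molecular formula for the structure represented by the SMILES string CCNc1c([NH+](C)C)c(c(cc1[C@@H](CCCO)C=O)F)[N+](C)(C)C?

Heavy atoms from the SMILES: 18 C, 1 F, 3 N, 2 O.
Implicit hydrogens by atom environment:
  6 × C: 3 H each → 18
  5 × C (aromatic): no H
  4 × C: 2 H each → 8
  2 × C: 1 H each → 2
  1 × C (aromatic): 1 H
  1 × F: no H
  1 × N: 1 H
  1 × N (charge +1): 1 H
  1 × N (charge +1): no H
  1 × O: 1 H
  1 × O: no H
  Total hydrogens = 32.
Net charge +2.
Molecular formula: [C18H32FN3O2]2+

[C18H32FN3O2]2+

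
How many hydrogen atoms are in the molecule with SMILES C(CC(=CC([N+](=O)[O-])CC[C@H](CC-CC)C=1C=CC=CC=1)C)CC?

Hydrogens are implicit in SMILES; fill each atom to its normal valence:
  8 × C: 2 H each → 16
  5 × C (aromatic): 1 H each → 5
  3 × C: 3 H each → 9
  3 × C: 1 H each → 3
  1 × C: no H
  1 × C (aromatic): no H
  1 × N (charge +1): no H
  1 × O: no H
  1 × O (charge -1): no H
  Total hydrogens = 33.

33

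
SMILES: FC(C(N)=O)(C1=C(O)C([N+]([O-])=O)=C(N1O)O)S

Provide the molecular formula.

C6H6FN3O6S

Heavy atoms from the SMILES: 6 C, 1 F, 3 N, 6 O, 1 S.
Implicit hydrogens by atom environment:
  4 × C (aromatic): no H
  3 × O: 1 H each → 3
  2 × C: no H
  2 × O: no H
  1 × F: no H
  1 × N: 2 H
  1 × N (aromatic): no H
  1 × N (charge +1): no H
  1 × O (charge -1): no H
  1 × S: 1 H
  Total hydrogens = 6.
Molecular formula: C6H6FN3O6S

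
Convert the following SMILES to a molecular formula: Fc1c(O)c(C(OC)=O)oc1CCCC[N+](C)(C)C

C13H21FNO4+

Heavy atoms from the SMILES: 13 C, 1 F, 1 N, 4 O.
Implicit hydrogens by atom environment:
  4 × C: 3 H each → 12
  4 × C: 2 H each → 8
  4 × C (aromatic): no H
  2 × O: no H
  1 × C: no H
  1 × F: no H
  1 × N (charge +1): no H
  1 × O: 1 H
  1 × O (aromatic): no H
  Total hydrogens = 21.
Net charge +1.
Molecular formula: C13H21FNO4+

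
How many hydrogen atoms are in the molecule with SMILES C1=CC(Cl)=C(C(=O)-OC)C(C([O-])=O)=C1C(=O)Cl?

5

Hydrogens are implicit in SMILES; fill each atom to its normal valence:
  4 × C (aromatic): no H
  4 × O: no H
  3 × C: no H
  2 × C (aromatic): 1 H each → 2
  2 × Cl: no H
  1 × C: 3 H
  1 × O (charge -1): no H
  Total hydrogens = 5.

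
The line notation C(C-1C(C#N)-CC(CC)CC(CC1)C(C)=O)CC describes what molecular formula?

C16H27NO

Heavy atoms from the SMILES: 16 C, 1 N, 1 O.
Implicit hydrogens by atom environment:
  7 × C: 2 H each → 14
  4 × C: 1 H each → 4
  3 × C: 3 H each → 9
  2 × C: no H
  1 × N: no H
  1 × O: no H
  Total hydrogens = 27.
Molecular formula: C16H27NO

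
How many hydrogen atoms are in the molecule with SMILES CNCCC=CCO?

Hydrogens are implicit in SMILES; fill each atom to its normal valence:
  3 × C: 2 H each → 6
  2 × C: 1 H each → 2
  1 × C: 3 H
  1 × N: 1 H
  1 × O: 1 H
  Total hydrogens = 13.

13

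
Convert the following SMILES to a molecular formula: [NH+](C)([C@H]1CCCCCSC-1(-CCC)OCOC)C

Heavy atoms from the SMILES: 14 C, 1 N, 2 O, 1 S.
Implicit hydrogens by atom environment:
  8 × C: 2 H each → 16
  4 × C: 3 H each → 12
  2 × O: no H
  1 × C: 1 H
  1 × C: no H
  1 × N (charge +1): 1 H
  1 × S: no H
  Total hydrogens = 30.
Net charge +1.
Molecular formula: C14H30NO2S+

C14H30NO2S+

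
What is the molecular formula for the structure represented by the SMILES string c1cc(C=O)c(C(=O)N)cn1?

C7H6N2O2

Heavy atoms from the SMILES: 7 C, 2 N, 2 O.
Implicit hydrogens by atom environment:
  3 × C (aromatic): 1 H each → 3
  2 × C (aromatic): no H
  2 × O: no H
  1 × C: 1 H
  1 × C: no H
  1 × N: 2 H
  1 × N (aromatic): no H
  Total hydrogens = 6.
Molecular formula: C7H6N2O2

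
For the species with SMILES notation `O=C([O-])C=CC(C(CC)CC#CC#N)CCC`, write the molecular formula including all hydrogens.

Heavy atoms from the SMILES: 14 C, 1 N, 2 O.
Implicit hydrogens by atom environment:
  4 × C: 2 H each → 8
  4 × C: 1 H each → 4
  4 × C: no H
  2 × C: 3 H each → 6
  1 × N: no H
  1 × O: no H
  1 × O (charge -1): no H
  Total hydrogens = 18.
Net charge -1.
Molecular formula: C14H18NO2-

C14H18NO2-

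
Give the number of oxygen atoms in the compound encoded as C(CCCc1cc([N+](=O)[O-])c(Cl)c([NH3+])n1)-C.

2

The symbol for oxygen appears 2 times in the SMILES.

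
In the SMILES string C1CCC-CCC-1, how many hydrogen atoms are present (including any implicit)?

Hydrogens are implicit in SMILES; fill each atom to its normal valence:
  7 × C: 2 H each → 14
  Total hydrogens = 14.

14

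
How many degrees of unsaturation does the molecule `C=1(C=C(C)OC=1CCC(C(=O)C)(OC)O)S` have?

Molecular formula from the SMILES: C11H16O4S.
DoU = (2C + 2 + N − H − X)/2 = (2·11 + 2 + 0 − 16 − 0)/2 = 8/2 = 4.
(Structurally: 1 ring(s) + 3 π bond(s) = 4.)

4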